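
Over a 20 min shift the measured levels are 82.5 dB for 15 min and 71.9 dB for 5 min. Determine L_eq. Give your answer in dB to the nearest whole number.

L_eq = 10·log₁₀[(1/T)·Σ tᵢ·10^(Lᵢ/10)] with T = 20 min.
Σ tᵢ·10^(Lᵢ/10) = 15·10^(82.5/10) + 5·10^(71.9/10) = 2.745e+09.
L_eq = 10·log₁₀(2.745e+09/20) = 81.37 dB.

81 dB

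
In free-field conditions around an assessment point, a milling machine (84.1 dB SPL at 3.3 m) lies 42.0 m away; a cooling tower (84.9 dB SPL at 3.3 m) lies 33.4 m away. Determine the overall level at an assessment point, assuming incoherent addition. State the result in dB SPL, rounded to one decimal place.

First find each source's level at the receiver (point-source: −20·log₁₀(r/r_ref)), then combine on an intensity basis.
milling machine: 84.1 − 20·log₁₀(42.0/3.3) = 84.1 − 22.09 = 62.01 dB SPL.
cooling tower: 84.9 − 20·log₁₀(33.4/3.3) = 84.9 − 20.10 = 64.80 dB SPL.
Σ 10^(L/10) = 4.604e+06 → L_total = 10·log₁₀(4.604e+06) = 66.63 dB SPL.

66.6 dB SPL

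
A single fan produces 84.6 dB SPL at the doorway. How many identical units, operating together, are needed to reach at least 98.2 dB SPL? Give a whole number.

The shortfall is 98.2 − 84.6 = 13.6 dB, and N units add 10·log₁₀ N, so need 10·log₁₀ N ≥ 13.6.
N ≥ 10^(13.6/10) = 22.909, so N = 23.

23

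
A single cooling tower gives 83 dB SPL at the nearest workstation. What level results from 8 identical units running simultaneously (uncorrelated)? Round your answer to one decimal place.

L_total = L₁ + 10·log₁₀ N for N identical incoherent sources.
L_total = 83 + 10·log₁₀(8) = 83 + 9.031 = 92.03 dB SPL.

92.0 dB SPL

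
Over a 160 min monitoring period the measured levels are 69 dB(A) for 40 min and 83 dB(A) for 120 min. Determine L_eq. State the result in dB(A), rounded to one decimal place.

81.8 dB(A)

The energy average is taken in the linear domain: L_eq = 10·log₁₀[(Σ tᵢ·10^(Lᵢ/10))/T], T = 160 min.
Σ tᵢ·10^(Lᵢ/10) = 40·10^(69/10) + 120·10^(83/10) = 2.426e+10.
L_eq = 10·log₁₀(2.426e+10/160) = 81.81 dB(A).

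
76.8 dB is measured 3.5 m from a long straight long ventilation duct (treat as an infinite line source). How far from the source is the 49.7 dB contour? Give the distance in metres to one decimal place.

1795.0 m

The 27.1 dB drop corresponds to a distance ratio of 10^(27.1/10) for a line source.
r₂ = 3.5·10^((76.8−49.7)/10) = 3.5·10^(27.1/10) = 1795.01 m.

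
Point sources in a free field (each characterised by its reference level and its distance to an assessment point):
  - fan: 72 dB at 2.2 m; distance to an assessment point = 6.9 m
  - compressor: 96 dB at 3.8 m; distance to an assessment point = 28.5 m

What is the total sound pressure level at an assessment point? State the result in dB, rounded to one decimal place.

78.6 dB

Apply inverse-square spreading to bring every level to the receiver, then sum 10^(L/10).
fan: 72 − 20·log₁₀(6.9/2.2) = 72 − 9.93 = 62.07 dB.
compressor: 96 − 20·log₁₀(28.5/3.8) = 96 − 17.50 = 78.50 dB.
Σ 10^(L/10) = 7.239e+07 → L_total = 10·log₁₀(7.239e+07) = 78.60 dB.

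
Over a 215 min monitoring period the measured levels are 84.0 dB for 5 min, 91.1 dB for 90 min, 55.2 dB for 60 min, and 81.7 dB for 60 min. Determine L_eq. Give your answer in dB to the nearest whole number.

The energy average is taken in the linear domain: L_eq = 10·log₁₀[(Σ tᵢ·10^(Lᵢ/10))/T], T = 215 min.
Σ tᵢ·10^(Lᵢ/10) = 5·10^(84.0/10) + 90·10^(91.1/10) + 60·10^(55.2/10) + 60·10^(81.7/10) = 1.261e+11.
L_eq = 10·log₁₀(1.261e+11/215) = 87.68 dB.

88 dB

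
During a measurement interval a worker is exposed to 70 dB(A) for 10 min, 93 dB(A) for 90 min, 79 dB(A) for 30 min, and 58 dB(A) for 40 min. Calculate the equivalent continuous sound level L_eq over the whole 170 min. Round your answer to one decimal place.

Weight each interval's intensity by its duration and average over T = 170 min:
Σ tᵢ·10^(Lᵢ/10) = 10·10^(70/10) + 90·10^(93/10) + 30·10^(79/10) + 40·10^(58/10) = 1.821e+11.
L_eq = 10·log₁₀(1.821e+11/170) = 90.30 dB(A).

90.3 dB(A)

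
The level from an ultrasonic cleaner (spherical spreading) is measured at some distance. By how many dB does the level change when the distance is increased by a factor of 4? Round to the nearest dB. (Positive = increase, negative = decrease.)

-12 dB

Point-source spreading: ΔL = −20·log₁₀(r₂/r₁).
ΔL = −20·log₁₀(4) = -12.04 dB.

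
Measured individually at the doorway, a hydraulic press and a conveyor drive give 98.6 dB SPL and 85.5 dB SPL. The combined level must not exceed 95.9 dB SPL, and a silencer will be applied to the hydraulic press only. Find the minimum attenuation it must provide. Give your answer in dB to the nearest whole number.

3 dB

The untreated sources together contribute 10^(85.5/10) = 3.548e+08, i.e. 85.50 dB SPL.
The limit corresponds to 10^(95.9/10) = 3.890e+09; subtracting the fixed part leaves 3.536e+09 for the hydraulic press, i.e. 95.48 dB SPL.
Required insertion loss = 98.6 − 95.48 = 3.12 dB.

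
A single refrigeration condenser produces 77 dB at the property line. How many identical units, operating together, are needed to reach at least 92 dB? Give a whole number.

32

The shortfall is 92 − 77 = 15.0 dB, and N units add 10·log₁₀ N, so need 10·log₁₀ N ≥ 15.0.
N ≥ 10^(15.0/10) = 31.623, so N = 32.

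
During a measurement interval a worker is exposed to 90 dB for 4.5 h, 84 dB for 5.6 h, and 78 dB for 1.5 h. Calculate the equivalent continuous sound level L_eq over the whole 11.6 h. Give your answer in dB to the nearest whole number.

87 dB

The energy average is taken in the linear domain: L_eq = 10·log₁₀[(Σ tᵢ·10^(Lᵢ/10))/T], T = 11.6 h.
Σ tᵢ·10^(Lᵢ/10) = 4.5·10^(90/10) + 5.6·10^(84/10) + 1.5·10^(78/10) = 6.001e+09.
L_eq = 10·log₁₀(6.001e+09/11.6) = 87.14 dB.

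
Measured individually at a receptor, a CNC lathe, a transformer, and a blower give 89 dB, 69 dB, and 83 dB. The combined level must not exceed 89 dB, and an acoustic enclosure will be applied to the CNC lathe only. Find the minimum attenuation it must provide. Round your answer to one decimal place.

The untreated sources together contribute 10^(69/10) + 10^(83/10) = 2.075e+08, i.e. 83.17 dB.
To meet 89 dB overall, the treated CNC lathe may contribute at most 10^(89/10) − 2.075e+08 = 5.869e+08, i.e. 87.69 dB.
Required insertion loss = 89 − 87.69 = 1.31 dB.

1.3 dB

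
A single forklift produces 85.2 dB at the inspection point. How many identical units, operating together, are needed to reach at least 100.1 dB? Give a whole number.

N identical sources give L₁ + 10·log₁₀ N, so require 10·log₁₀ N ≥ 100.1 − 85.2 = 14.9 dB.
N ≥ 10^(14.9/10) = 30.903, so N = 31.

31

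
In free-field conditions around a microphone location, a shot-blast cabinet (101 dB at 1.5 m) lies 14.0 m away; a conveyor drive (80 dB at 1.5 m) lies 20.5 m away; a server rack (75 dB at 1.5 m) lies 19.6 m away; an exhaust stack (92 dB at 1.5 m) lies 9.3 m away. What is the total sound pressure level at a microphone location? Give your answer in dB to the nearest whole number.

83 dB

Apply inverse-square spreading to bring every level to the receiver, then sum 10^(L/10).
shot-blast cabinet: 101 − 20·log₁₀(14.0/1.5) = 101 − 19.40 = 81.60 dB.
conveyor drive: 80 − 20·log₁₀(20.5/1.5) = 80 − 22.71 = 57.29 dB.
server rack: 75 − 20·log₁₀(19.6/1.5) = 75 − 22.32 = 52.68 dB.
exhaust stack: 92 − 20·log₁₀(9.3/1.5) = 92 − 15.85 = 76.15 dB.
Σ 10^(L/10) = 1.865e+08 → L_total = 10·log₁₀(1.865e+08) = 82.71 dB.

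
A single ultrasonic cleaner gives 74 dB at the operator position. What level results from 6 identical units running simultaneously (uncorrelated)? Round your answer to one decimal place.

L_total = L₁ + 10·log₁₀ N for N identical incoherent sources.
L_total = 74 + 10·log₁₀(6) = 74 + 7.782 = 81.78 dB.

81.8 dB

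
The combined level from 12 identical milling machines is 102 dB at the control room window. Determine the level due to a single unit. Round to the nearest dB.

91 dB

For N identical incoherent sources L_total = L₁ + 10·log₁₀ N, so L₁ = 102 − 10·log₁₀(12) = 102 − 10.792.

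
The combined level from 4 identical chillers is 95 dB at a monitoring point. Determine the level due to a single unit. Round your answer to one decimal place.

4 equal contributions raise the level by 10·log₁₀ 4 = 6.021 dB, so each unit alone gives 95 − 6.021.

89.0 dB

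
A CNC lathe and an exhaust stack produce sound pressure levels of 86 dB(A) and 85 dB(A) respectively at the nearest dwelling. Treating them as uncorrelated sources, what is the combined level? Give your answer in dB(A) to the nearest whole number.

For uncorrelated sources the intensities add, so convert each level to linear form, sum, and take 10·log₁₀ of the total.
Σ 10^(L/10) = 10^(86/10) + 10^(85/10) = 7.143e+08.
L_total = 10·log₁₀(7.143e+08) = 88.54 dB(A).

89 dB(A)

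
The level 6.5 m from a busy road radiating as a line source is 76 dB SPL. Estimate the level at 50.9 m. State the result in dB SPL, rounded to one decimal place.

Line-source attenuation: ΔL = 10·log₁₀(r₂/r₁) = 10·log₁₀(50.9/6.5) = 8.938 dB.
L₂ = 76 − 10·log₁₀(50.9/6.5) = 76 − 8.938 = 67.06 dB SPL.

67.1 dB SPL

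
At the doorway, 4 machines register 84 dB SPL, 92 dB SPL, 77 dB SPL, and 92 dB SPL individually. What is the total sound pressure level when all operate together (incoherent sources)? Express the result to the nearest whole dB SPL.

95 dB SPL

Incoherent sources combine by intensity addition: L_total = 10·log₁₀(Σ 10^(L_i/10)).
Σ 10^(L/10) = 10^(84/10) + 10^(92/10) + 10^(77/10) + 10^(92/10) = 3.471e+09.
L_total = 10·log₁₀(3.471e+09) = 95.40 dB SPL.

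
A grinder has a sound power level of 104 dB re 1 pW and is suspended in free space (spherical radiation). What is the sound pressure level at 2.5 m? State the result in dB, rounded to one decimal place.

L_p = L_w − 10·log₁₀(4π·r²) with r = 2.5 m.
4π·r² = 78.54 m², 10·log₁₀ of that is 18.951 dB.
L_p = 104 − 18.951 = 85.05 dB.

85.0 dB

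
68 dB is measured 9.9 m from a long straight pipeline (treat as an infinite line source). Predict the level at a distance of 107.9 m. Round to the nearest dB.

Cylindrical spreading from a line source gives a 10·log₁₀(r₂/r₁) drop.
L₂ = 68 − 10·log₁₀(107.9/9.9) = 68 − 10.374 = 57.63 dB.

58 dB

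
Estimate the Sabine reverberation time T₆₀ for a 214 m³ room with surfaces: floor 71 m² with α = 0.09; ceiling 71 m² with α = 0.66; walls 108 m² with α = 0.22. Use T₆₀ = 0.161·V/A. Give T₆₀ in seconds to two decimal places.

Total absorption A = 71·0.09 + 71·0.66 + 108·0.22 = 77.01 m² sabins.
T₆₀ = 0.161·V/A = 0.161·214/77.01 = 0.447 s.

0.45 s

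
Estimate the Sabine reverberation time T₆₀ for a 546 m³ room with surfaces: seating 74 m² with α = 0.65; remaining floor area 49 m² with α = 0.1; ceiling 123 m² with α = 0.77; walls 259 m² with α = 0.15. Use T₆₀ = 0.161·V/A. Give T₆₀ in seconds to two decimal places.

Summing Sᵢαᵢ: 74·0.65 + 49·0.1 + 123·0.77 + 259·0.15 = 186.56 m².
T₆₀ = 0.161 × 546 / 186.56 = 0.471 s.

0.47 s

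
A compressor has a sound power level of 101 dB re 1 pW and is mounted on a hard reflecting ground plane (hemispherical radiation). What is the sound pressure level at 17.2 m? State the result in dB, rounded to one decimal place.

68.3 dB

The power spreads over a hemisphere of area 2π·r², so L_p = L_w − 10·log₁₀(2π·r²).
2π·r² = 1859 m², 10·log₁₀ of that is 32.692 dB.
L_p = 101 − 32.692 = 68.31 dB.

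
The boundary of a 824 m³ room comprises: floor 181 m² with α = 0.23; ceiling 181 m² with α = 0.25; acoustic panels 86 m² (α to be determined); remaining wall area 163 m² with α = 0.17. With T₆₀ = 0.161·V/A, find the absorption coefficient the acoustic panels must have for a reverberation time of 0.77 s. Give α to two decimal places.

0.67

A = 0.161·V/T₆₀ = 0.161·824/0.77 = 172.29 m² sabins.
Absorption from the other surfaces = 181·0.23 + 181·0.25 + 163·0.17 = 114.59 m², so the acoustic panels must supply 57.70 m² over 86 m².
α = 57.70/86 = 0.671.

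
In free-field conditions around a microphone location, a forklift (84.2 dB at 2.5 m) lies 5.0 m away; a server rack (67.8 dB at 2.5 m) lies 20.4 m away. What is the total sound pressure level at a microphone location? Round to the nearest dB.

Apply inverse-square spreading to bring every level to the receiver, then sum 10^(L/10).
forklift: 84.2 − 20·log₁₀(5.0/2.5) = 84.2 − 6.02 = 78.18 dB.
server rack: 67.8 − 20·log₁₀(20.4/2.5) = 67.8 − 18.23 = 49.57 dB.
Σ 10^(L/10) = 6.585e+07 → L_total = 10·log₁₀(6.585e+07) = 78.19 dB.

78 dB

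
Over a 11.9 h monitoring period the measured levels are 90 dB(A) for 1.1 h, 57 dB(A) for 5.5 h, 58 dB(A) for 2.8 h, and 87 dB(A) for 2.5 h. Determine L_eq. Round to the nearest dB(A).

Weight each interval's intensity by its duration and average over T = 11.9 h:
Σ tᵢ·10^(Lᵢ/10) = 1.1·10^(90/10) + 5.5·10^(57/10) + 2.8·10^(58/10) + 2.5·10^(87/10) = 2.357e+09.
L_eq = 10·log₁₀(2.357e+09/11.9) = 82.97 dB(A).

83 dB(A)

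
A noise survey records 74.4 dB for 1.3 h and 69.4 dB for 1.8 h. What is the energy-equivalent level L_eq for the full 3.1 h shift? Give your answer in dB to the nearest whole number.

72 dB

L_eq = 10·log₁₀[(1/T)·Σ tᵢ·10^(Lᵢ/10)] with T = 3.1 h.
Σ tᵢ·10^(Lᵢ/10) = 1.3·10^(74.4/10) + 1.8·10^(69.4/10) = 5.148e+07.
L_eq = 10·log₁₀(5.148e+07/3.1) = 72.20 dB.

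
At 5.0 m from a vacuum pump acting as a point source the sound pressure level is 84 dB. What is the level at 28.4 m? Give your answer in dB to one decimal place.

Spherical spreading from a point source gives a 20·log₁₀(r₂/r₁) drop.
L₂ = 84 − 20·log₁₀(28.4/5.0) = 84 − 15.087 = 68.91 dB.

68.9 dB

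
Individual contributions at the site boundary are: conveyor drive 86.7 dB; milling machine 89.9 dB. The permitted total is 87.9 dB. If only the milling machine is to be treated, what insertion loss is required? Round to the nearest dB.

The untreated sources together contribute 10^(86.7/10) = 4.677e+08, i.e. 86.70 dB.
The limit corresponds to 10^(87.9/10) = 6.166e+08; subtracting the fixed part leaves 1.489e+08 for the milling machine, i.e. 81.73 dB.
So the milling machine must be reduced from 89.9 to 81.73 dB: IL = 8.17 dB.

8 dB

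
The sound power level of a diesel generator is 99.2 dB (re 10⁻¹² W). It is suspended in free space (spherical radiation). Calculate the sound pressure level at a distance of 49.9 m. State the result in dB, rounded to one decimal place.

The power spreads over a sphere of area 4π·r², so L_p = L_w − 10·log₁₀(4π·r²).
4π·r² = 3.129e+04 m², 10·log₁₀ of that is 44.954 dB.
L_p = 99.2 − 44.954 = 54.25 dB.

54.2 dB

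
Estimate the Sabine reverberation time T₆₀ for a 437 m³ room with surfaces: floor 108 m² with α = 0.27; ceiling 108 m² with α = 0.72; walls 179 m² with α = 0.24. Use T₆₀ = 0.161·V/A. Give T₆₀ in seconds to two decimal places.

A = Σ Sᵢαᵢ = 108·0.27 + 108·0.72 + 179·0.24 = 149.88 m².
T₆₀ = 0.161·V/A = 0.161·437/149.88 = 0.469 s.

0.47 s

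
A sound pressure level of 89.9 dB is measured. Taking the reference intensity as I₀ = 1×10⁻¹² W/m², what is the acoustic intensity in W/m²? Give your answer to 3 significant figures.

I/I₀ = 10^(89.9/10) = 9.772e+08, so I = 9.772e+08 × 10⁻¹² W/m².

0.000977 W/m²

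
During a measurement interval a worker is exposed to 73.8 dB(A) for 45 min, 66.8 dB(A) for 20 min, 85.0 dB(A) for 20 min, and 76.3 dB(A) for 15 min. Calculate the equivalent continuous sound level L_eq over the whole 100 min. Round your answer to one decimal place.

79.1 dB(A)

L_eq = 10·log₁₀[(1/T)·Σ tᵢ·10^(Lᵢ/10)] with T = 100 min.
Σ tᵢ·10^(Lᵢ/10) = 45·10^(73.8/10) + 20·10^(66.8/10) + 20·10^(85.0/10) + 15·10^(76.3/10) = 8.140e+09.
L_eq = 10·log₁₀(8.140e+09/100) = 79.11 dB(A).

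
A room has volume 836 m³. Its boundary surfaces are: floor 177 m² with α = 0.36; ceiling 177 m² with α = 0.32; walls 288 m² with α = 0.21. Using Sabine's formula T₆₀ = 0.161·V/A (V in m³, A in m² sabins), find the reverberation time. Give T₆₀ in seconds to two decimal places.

Summing Sᵢαᵢ: 177·0.36 + 177·0.32 + 288·0.21 = 180.84 m².
T₆₀ = 0.161 × 836 / 180.84 = 0.744 s.

0.74 s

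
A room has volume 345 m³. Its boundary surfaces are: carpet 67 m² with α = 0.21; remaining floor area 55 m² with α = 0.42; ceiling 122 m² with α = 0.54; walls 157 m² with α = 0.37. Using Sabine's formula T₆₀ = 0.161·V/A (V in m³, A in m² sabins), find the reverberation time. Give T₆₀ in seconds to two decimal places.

0.34 s

A = Σ Sᵢαᵢ = 67·0.21 + 55·0.42 + 122·0.54 + 157·0.37 = 161.14 m².
T₆₀ = 0.161·V/A = 0.161·345/161.14 = 0.345 s.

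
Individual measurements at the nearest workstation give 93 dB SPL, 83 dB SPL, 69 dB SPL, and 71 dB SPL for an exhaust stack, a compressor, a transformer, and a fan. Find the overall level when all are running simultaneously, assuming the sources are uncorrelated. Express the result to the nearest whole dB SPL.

For uncorrelated sources the intensities add, so convert each level to linear form, sum, and take 10·log₁₀ of the total.
Σ 10^(L/10) = 10^(93/10) + 10^(83/10) + 10^(69/10) + 10^(71/10) = 2.215e+09.
L_total = 10·log₁₀(2.215e+09) = 93.45 dB SPL.

93 dB SPL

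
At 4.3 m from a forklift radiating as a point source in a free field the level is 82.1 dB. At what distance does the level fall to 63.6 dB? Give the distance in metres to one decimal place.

36.2 m

Point-source spreading drops the level by 20·log₁₀(r₂/r₁); inverting, r₂/r₁ = 10^(ΔL/20).
r₂ = 4.3·10^((82.1−63.6)/20) = 4.3·10^(18.5/20) = 36.18 m.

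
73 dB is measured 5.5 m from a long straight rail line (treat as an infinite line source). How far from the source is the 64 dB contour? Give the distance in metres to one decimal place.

43.7 m

Line-source spreading drops the level by 10·log₁₀(r₂/r₁); inverting, r₂/r₁ = 10^(ΔL/10).
r₂ = 5.5·10^((73−64)/10) = 5.5·10^(9.0/10) = 43.69 m.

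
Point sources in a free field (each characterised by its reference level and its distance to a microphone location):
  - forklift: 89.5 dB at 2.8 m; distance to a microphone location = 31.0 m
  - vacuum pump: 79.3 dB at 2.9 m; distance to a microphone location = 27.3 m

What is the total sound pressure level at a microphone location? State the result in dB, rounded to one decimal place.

Propagate each source to the receiver with L = L_ref − 20·log₁₀(r/r_ref), then add intensities.
forklift: 89.5 − 20·log₁₀(31.0/2.8) = 89.5 − 20.88 = 68.62 dB.
vacuum pump: 79.3 − 20·log₁₀(27.3/2.9) = 79.3 − 19.48 = 59.82 dB.
Σ 10^(L/10) = 8.231e+06 → L_total = 10·log₁₀(8.231e+06) = 69.15 dB.

69.2 dB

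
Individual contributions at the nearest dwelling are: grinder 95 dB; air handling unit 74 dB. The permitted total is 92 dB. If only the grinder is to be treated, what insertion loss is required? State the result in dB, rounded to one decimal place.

Fixed contribution from the other source: Σ 10^(L/10) = 10^(74/10) = 2.512e+07 (74.00 dB).
The limit corresponds to 10^(92/10) = 1.585e+09; subtracting the fixed part leaves 1.560e+09 for the grinder, i.e. 91.93 dB.
Required insertion loss = 95 − 91.93 = 3.07 dB.

3.1 dB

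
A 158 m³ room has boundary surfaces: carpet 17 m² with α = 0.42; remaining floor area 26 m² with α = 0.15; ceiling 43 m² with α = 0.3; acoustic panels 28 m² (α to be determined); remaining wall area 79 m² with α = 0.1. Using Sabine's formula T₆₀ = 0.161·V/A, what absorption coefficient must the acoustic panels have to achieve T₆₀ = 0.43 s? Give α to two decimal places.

0.98

Required total absorption A = 0.161·158/0.43 = 59.16 m².
Absorption from the other surfaces = 17·0.42 + 26·0.15 + 43·0.3 + 79·0.1 = 31.84 m², so the acoustic panels must supply 27.32 m² over 28 m².
α = 27.32/28 = 0.976.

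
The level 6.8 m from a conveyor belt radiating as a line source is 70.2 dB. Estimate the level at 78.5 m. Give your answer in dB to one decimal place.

Cylindrical spreading from a line source gives a 10·log₁₀(r₂/r₁) drop.
L₂ = 70.2 − 10·log₁₀(78.5/6.8) = 70.2 − 10.624 = 59.58 dB.

59.6 dB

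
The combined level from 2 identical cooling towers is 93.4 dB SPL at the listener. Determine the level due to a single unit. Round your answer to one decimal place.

90.4 dB SPL

Dividing the total intensity by 2 lowers the level by 10·log₁₀ 2 = 3.010 dB: L₁ = 93.4 − 3.010.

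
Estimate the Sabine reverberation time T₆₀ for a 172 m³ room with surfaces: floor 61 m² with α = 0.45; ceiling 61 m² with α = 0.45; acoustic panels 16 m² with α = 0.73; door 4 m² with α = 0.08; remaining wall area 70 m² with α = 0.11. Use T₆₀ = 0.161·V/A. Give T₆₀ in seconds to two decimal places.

Summing Sᵢαᵢ: 61·0.45 + 61·0.45 + 16·0.73 + 4·0.08 + 70·0.11 = 74.60 m².
T₆₀ = 0.161 × 172 / 74.60 = 0.371 s.

0.37 s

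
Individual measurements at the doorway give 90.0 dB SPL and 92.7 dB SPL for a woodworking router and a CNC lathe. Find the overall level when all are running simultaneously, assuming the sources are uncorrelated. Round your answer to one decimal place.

For uncorrelated sources the intensities add, so convert each level to linear form, sum, and take 10·log₁₀ of the total.
Σ 10^(L/10) = 10^(90.0/10) + 10^(92.7/10) = 2.862e+09.
L_total = 10·log₁₀(2.862e+09) = 94.57 dB SPL.

94.6 dB SPL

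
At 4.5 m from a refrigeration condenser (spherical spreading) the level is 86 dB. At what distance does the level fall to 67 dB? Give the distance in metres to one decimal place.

For a point source L₁ − L₂ = 20·log₁₀(r₂/r₁), so r₂ = r₁·10^((L₁−L₂)/20).
r₂ = 4.5·10^((86−67)/20) = 4.5·10^(19.0/20) = 40.11 m.

40.1 m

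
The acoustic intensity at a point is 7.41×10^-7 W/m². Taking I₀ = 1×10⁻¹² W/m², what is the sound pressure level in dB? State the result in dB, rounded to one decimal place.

I/I₀ = 7.41×10^-7/10⁻¹² = 7.41×10^5, and L = 10·log₁₀(I/I₀).
L = 10·(0.8698 + 5) = 58.70 dB.

58.7 dB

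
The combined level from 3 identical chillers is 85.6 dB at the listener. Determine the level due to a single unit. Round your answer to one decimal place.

80.8 dB

For N identical incoherent sources L_total = L₁ + 10·log₁₀ N, so L₁ = 85.6 − 10·log₁₀(3) = 85.6 − 4.771.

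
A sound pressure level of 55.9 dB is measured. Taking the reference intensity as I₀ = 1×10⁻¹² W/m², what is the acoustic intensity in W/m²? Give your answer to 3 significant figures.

L = 10·log₁₀(I/I₀) ⇒ I = I₀·10^(L/10) = 10⁻¹² × 10^5.59.

3.89e-07 W/m²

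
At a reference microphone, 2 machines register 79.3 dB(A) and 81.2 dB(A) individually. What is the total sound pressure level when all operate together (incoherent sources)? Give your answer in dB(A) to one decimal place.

For uncorrelated sources the intensities add, so convert each level to linear form, sum, and take 10·log₁₀ of the total.
Σ 10^(L/10) = 10^(79.3/10) + 10^(81.2/10) = 2.169e+08.
L_total = 10·log₁₀(2.169e+08) = 83.36 dB(A).

83.4 dB(A)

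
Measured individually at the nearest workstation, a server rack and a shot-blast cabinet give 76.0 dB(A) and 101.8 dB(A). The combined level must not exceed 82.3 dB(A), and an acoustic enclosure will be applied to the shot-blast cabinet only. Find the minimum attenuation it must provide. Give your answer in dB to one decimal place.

20.7 dB

The untreated sources together contribute 10^(76.0/10) = 3.981e+07, i.e. 76.00 dB(A).
To meet 82.3 dB(A) overall, the treated shot-blast cabinet may contribute at most 10^(82.3/10) − 3.981e+07 = 1.300e+08, i.e. 81.14 dB(A).
Required insertion loss = 101.8 − 81.14 = 20.66 dB.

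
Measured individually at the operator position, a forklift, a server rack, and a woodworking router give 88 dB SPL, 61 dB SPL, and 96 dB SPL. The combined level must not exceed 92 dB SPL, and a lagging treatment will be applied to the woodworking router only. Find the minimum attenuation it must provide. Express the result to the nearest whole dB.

6 dB

Everything except the woodworking router sums to 10^(88/10) + 10^(61/10) = 6.322e+08 in linear terms, 88.01 dB SPL.
To meet 92 dB SPL overall, the treated woodworking router may contribute at most 10^(92/10) − 6.322e+08 = 9.527e+08, i.e. 89.79 dB SPL.
So the woodworking router must be reduced from 96 to 89.79 dB SPL: IL = 6.21 dB.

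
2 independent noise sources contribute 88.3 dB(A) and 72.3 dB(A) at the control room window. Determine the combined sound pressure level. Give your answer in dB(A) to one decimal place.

88.4 dB(A)

For uncorrelated sources the intensities add, so convert each level to linear form, sum, and take 10·log₁₀ of the total.
Σ 10^(L/10) = 10^(88.3/10) + 10^(72.3/10) = 6.931e+08.
L_total = 10·log₁₀(6.931e+08) = 88.41 dB(A).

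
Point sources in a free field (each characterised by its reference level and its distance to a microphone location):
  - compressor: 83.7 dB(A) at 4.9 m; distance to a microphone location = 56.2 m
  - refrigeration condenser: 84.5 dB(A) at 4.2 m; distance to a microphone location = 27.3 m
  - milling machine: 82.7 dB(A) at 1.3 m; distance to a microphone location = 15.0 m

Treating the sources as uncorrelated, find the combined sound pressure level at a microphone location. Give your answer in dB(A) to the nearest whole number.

Apply inverse-square spreading to bring every level to the receiver, then sum 10^(L/10).
compressor: 83.7 − 20·log₁₀(56.2/4.9) = 83.7 − 21.19 = 62.51 dB(A).
refrigeration condenser: 84.5 − 20·log₁₀(27.3/4.2) = 84.5 − 16.26 = 68.24 dB(A).
milling machine: 82.7 − 20·log₁₀(15.0/1.3) = 82.7 − 21.24 = 61.46 dB(A).
Σ 10^(L/10) = 9.851e+06 → L_total = 10·log₁₀(9.851e+06) = 69.93 dB(A).

70 dB(A)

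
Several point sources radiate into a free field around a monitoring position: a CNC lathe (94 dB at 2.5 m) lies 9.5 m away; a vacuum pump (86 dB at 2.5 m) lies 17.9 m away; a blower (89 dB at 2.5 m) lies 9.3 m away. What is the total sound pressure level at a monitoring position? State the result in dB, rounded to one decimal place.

83.8 dB

First find each source's level at the receiver (point-source: −20·log₁₀(r/r_ref)), then combine on an intensity basis.
CNC lathe: 94 − 20·log₁₀(9.5/2.5) = 94 − 11.60 = 82.40 dB.
vacuum pump: 86 − 20·log₁₀(17.9/2.5) = 86 − 17.10 = 68.90 dB.
blower: 89 − 20·log₁₀(9.3/2.5) = 89 − 11.41 = 77.59 dB.
Σ 10^(L/10) = 2.391e+08 → L_total = 10·log₁₀(2.391e+08) = 83.79 dB.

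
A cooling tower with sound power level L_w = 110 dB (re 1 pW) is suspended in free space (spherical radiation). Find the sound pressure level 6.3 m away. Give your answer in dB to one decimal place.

Free-field spherical radiation: L_p = L_w − 10·log₁₀(4π·r²), r = 6.3 m.
4π·r² = 498.8 m², 10·log₁₀ of that is 26.979 dB.
L_p = 110 − 26.979 = 83.02 dB.

83.0 dB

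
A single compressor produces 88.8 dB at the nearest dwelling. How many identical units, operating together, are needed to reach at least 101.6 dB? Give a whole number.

20

Need L₁ + 10·log₁₀ N ≥ 101.6, i.e. log₁₀ N ≥ 1.28.
N ≥ 10^(12.8/10) = 19.055, so N = 20.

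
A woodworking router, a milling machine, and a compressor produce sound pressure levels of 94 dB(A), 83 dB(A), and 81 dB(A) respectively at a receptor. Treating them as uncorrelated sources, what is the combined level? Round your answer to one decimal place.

Incoherent sources combine by intensity addition: L_total = 10·log₁₀(Σ 10^(L_i/10)).
Σ 10^(L/10) = 10^(94/10) + 10^(83/10) + 10^(81/10) = 2.837e+09.
L_total = 10·log₁₀(2.837e+09) = 94.53 dB(A).

94.5 dB(A)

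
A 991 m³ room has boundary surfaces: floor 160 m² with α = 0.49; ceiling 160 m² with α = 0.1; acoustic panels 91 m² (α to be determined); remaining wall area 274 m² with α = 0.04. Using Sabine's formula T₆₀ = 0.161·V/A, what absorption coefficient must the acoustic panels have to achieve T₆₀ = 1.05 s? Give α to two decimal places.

A = 0.161·V/T₆₀ = 0.161·991/1.05 = 151.95 m² sabins.
Absorption from the other surfaces = 160·0.49 + 160·0.1 + 274·0.04 = 105.36 m², so the acoustic panels must supply 46.59 m² over 91 m².
α = 46.59/91 = 0.512.

0.51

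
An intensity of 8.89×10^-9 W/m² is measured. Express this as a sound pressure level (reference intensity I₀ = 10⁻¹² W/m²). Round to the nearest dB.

39 dB

Dividing by I₀ shifts the exponent by 12: I/I₀ = 8.89×10^3.
L = 10·(0.9489 + 3) = 39.49 dB.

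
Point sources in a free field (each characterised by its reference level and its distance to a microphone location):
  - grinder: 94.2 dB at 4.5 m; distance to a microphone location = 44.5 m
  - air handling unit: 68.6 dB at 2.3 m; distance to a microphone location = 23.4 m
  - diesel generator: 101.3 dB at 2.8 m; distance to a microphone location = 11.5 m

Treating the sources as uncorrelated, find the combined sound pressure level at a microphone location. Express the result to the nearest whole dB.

First find each source's level at the receiver (point-source: −20·log₁₀(r/r_ref)), then combine on an intensity basis.
grinder: 94.2 − 20·log₁₀(44.5/4.5) = 94.2 − 19.90 = 74.30 dB.
air handling unit: 68.6 − 20·log₁₀(23.4/2.3) = 68.6 − 20.15 = 48.45 dB.
diesel generator: 101.3 − 20·log₁₀(11.5/2.8) = 101.3 − 12.27 = 89.03 dB.
Σ 10^(L/10) = 8.267e+08 → L_total = 10·log₁₀(8.267e+08) = 89.17 dB.

89 dB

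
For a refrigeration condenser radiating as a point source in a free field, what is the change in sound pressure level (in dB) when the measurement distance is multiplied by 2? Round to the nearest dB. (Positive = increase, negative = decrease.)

-6 dB

With spherical spreading the level changes by −20·log₁₀(r₂/r₁).
ΔL = −20·log₁₀(2) = -6.02 dB.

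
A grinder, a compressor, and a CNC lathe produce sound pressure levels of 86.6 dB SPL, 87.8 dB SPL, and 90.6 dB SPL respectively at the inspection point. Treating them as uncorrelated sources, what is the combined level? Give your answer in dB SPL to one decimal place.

For uncorrelated sources the intensities add, so convert each level to linear form, sum, and take 10·log₁₀ of the total.
Σ 10^(L/10) = 10^(86.6/10) + 10^(87.8/10) + 10^(90.6/10) = 2.208e+09.
L_total = 10·log₁₀(2.208e+09) = 93.44 dB SPL.

93.4 dB SPL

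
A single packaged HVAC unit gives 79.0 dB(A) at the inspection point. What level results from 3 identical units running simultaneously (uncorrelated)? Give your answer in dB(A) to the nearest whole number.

84 dB(A)

N identical incoherent sources raise the level by 10·log₁₀ N.
L_total = 79.0 + 10·log₁₀(3) = 79.0 + 4.771 = 83.77 dB(A).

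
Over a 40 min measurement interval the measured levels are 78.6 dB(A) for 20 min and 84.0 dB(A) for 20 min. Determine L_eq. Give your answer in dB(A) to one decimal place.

Weight each interval's intensity by its duration and average over T = 40 min:
Σ tᵢ·10^(Lᵢ/10) = 20·10^(78.6/10) + 20·10^(84.0/10) = 6.473e+09.
L_eq = 10·log₁₀(6.473e+09/40) = 82.09 dB(A).

82.1 dB(A)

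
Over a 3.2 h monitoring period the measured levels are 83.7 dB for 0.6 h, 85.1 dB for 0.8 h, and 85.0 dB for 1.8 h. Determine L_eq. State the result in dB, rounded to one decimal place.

84.8 dB

The energy average is taken in the linear domain: L_eq = 10·log₁₀[(Σ tᵢ·10^(Lᵢ/10))/T], T = 3.2 h.
Σ tᵢ·10^(Lᵢ/10) = 0.6·10^(83.7/10) + 0.8·10^(85.1/10) + 1.8·10^(85.0/10) = 9.687e+08.
L_eq = 10·log₁₀(9.687e+08/3.2) = 84.81 dB.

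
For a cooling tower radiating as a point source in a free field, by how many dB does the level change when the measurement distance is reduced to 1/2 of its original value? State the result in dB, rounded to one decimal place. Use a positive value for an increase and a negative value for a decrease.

+6.0 dB

Point-source spreading: ΔL = −20·log₁₀(r₂/r₁).
ΔL = −20·log₁₀(0.5) = +6.02 dB.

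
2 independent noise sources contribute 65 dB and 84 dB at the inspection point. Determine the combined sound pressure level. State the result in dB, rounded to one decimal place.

Incoherent sources combine by intensity addition: L_total = 10·log₁₀(Σ 10^(L_i/10)).
Σ 10^(L/10) = 10^(65/10) + 10^(84/10) = 2.544e+08.
L_total = 10·log₁₀(2.544e+08) = 84.05 dB.

84.1 dB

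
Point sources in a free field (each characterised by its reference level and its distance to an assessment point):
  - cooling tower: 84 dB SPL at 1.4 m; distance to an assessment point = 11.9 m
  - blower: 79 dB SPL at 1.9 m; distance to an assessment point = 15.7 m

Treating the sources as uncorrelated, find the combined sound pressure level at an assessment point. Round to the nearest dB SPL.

Apply inverse-square spreading to bring every level to the receiver, then sum 10^(L/10).
cooling tower: 84 − 20·log₁₀(11.9/1.4) = 84 − 18.59 = 65.41 dB SPL.
blower: 79 − 20·log₁₀(15.7/1.9) = 79 − 18.34 = 60.66 dB SPL.
Σ 10^(L/10) = 4.640e+06 → L_total = 10·log₁₀(4.640e+06) = 66.67 dB SPL.

67 dB SPL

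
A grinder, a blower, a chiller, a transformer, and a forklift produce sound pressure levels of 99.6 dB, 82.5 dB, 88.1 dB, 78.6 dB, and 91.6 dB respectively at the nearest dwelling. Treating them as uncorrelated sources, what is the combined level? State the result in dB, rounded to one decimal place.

100.6 dB

For uncorrelated sources the intensities add, so convert each level to linear form, sum, and take 10·log₁₀ of the total.
Σ 10^(L/10) = 10^(99.6/10) + 10^(82.5/10) + 10^(88.1/10) + 10^(78.6/10) + 10^(91.6/10) = 1.146e+10.
L_total = 10·log₁₀(1.146e+10) = 100.59 dB.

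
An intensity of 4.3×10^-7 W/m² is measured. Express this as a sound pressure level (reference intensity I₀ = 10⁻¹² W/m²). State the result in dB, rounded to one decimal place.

I/I₀ = 4.3×10^-7/10⁻¹² = 4.3×10^5, and L = 10·log₁₀(I/I₀).
L = 10·(0.6335 + 5) = 56.33 dB.

56.3 dB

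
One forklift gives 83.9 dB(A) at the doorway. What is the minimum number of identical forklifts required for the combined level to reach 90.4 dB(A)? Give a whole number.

The shortfall is 90.4 − 83.9 = 6.5 dB, and N units add 10·log₁₀ N, so need 10·log₁₀ N ≥ 6.5.
N ≥ 10^(6.5/10) = 4.467, so N = 5.

5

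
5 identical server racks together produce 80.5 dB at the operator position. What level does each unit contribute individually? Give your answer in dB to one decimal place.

For N identical incoherent sources L_total = L₁ + 10·log₁₀ N, so L₁ = 80.5 − 10·log₁₀(5) = 80.5 − 6.990.

73.5 dB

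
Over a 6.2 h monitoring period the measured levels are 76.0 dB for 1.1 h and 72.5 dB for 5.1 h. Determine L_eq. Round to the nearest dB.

The energy average is taken in the linear domain: L_eq = 10·log₁₀[(Σ tᵢ·10^(Lᵢ/10))/T], T = 6.2 h.
Σ tᵢ·10^(Lᵢ/10) = 1.1·10^(76.0/10) + 5.1·10^(72.5/10) = 1.345e+08.
L_eq = 10·log₁₀(1.345e+08/6.2) = 73.36 dB.

73 dB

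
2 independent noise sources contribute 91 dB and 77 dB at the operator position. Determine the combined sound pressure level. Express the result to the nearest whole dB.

91 dB

Incoherent sources combine by intensity addition: L_total = 10·log₁₀(Σ 10^(L_i/10)).
Σ 10^(L/10) = 10^(91/10) + 10^(77/10) = 1.309e+09.
L_total = 10·log₁₀(1.309e+09) = 91.17 dB.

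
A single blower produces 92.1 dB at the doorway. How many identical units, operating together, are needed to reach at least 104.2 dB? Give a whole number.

17

The shortfall is 104.2 − 92.1 = 12.1 dB, and N units add 10·log₁₀ N, so need 10·log₁₀ N ≥ 12.1.
N ≥ 10^(12.1/10) = 16.218, so N = 17.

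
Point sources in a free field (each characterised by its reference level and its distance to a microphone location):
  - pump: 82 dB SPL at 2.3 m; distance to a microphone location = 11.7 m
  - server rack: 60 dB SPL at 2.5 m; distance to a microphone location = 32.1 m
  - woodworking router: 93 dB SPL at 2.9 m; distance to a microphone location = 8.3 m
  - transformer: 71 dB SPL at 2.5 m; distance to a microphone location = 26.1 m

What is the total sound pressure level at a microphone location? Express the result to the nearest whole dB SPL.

84 dB SPL

Apply inverse-square spreading to bring every level to the receiver, then sum 10^(L/10).
pump: 82 − 20·log₁₀(11.7/2.3) = 82 − 14.13 = 67.87 dB SPL.
server rack: 60 − 20·log₁₀(32.1/2.5) = 60 − 22.17 = 37.83 dB SPL.
woodworking router: 93 − 20·log₁₀(8.3/2.9) = 93 − 9.13 = 83.87 dB SPL.
transformer: 71 − 20·log₁₀(26.1/2.5) = 71 − 20.37 = 50.63 dB SPL.
Σ 10^(L/10) = 2.498e+08 → L_total = 10·log₁₀(2.498e+08) = 83.98 dB SPL.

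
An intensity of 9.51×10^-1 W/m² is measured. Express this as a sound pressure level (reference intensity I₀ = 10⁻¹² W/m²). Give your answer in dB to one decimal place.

I/I₀ = 9.51×10^-1/10⁻¹² = 9.51×10^11, and L = 10·log₁₀(I/I₀).
L = 10·(0.9782 + 11) = 119.78 dB.

119.8 dB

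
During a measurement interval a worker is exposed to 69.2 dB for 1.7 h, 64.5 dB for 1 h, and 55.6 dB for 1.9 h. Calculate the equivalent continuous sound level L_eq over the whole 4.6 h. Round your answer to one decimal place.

65.8 dB

The energy average is taken in the linear domain: L_eq = 10·log₁₀[(Σ tᵢ·10^(Lᵢ/10))/T], T = 4.6 h.
Σ tᵢ·10^(Lᵢ/10) = 1.7·10^(69.2/10) + 1·10^(64.5/10) + 1.9·10^(55.6/10) = 1.765e+07.
L_eq = 10·log₁₀(1.765e+07/4.6) = 65.84 dB.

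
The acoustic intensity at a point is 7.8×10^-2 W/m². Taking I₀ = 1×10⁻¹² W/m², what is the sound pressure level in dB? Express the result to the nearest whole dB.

I/I₀ = 7.8×10^-2/10⁻¹² = 7.8×10^10, and L = 10·log₁₀(I/I₀).
L = 10·(0.8921 + 10) = 108.92 dB.

109 dB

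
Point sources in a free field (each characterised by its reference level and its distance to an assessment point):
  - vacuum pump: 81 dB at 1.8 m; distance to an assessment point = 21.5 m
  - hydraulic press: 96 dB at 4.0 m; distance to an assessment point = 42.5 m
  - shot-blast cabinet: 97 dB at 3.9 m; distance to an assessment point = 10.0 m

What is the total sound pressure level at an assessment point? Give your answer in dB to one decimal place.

89.0 dB

Apply inverse-square spreading to bring every level to the receiver, then sum 10^(L/10).
vacuum pump: 81 − 20·log₁₀(21.5/1.8) = 81 − 21.54 = 59.46 dB.
hydraulic press: 96 − 20·log₁₀(42.5/4.0) = 96 − 20.53 = 75.47 dB.
shot-blast cabinet: 97 − 20·log₁₀(10.0/3.9) = 97 − 8.18 = 88.82 dB.
Σ 10^(L/10) = 7.985e+08 → L_total = 10·log₁₀(7.985e+08) = 89.02 dB.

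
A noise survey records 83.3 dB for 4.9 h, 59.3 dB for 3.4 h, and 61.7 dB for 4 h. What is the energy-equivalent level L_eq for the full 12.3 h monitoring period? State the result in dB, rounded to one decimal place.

L_eq = 10·log₁₀[(1/T)·Σ tᵢ·10^(Lᵢ/10)] with T = 12.3 h.
Σ tᵢ·10^(Lᵢ/10) = 4.9·10^(83.3/10) + 3.4·10^(59.3/10) + 4·10^(61.7/10) = 1.056e+09.
L_eq = 10·log₁₀(1.056e+09/12.3) = 79.34 dB.

79.3 dB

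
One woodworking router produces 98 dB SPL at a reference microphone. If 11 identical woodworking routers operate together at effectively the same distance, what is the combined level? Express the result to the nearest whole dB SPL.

108 dB SPL

L_total = L₁ + 10·log₁₀ N for N identical incoherent sources.
L_total = 98 + 10·log₁₀(11) = 98 + 10.414 = 108.41 dB SPL.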